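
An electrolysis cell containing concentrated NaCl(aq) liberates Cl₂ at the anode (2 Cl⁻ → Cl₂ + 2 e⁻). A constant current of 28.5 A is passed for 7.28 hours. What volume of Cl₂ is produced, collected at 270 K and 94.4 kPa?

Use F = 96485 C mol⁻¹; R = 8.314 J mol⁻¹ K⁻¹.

Q = I·t = 28.50 A × 26208 s = 746900 C.
n(e⁻) = Q/F = 746900 / 96485 = 7.741 mol.
2 electrons are transferred per Cl₂ molecule, so n(Cl₂) = 7.741 / 2 = 3.871 mol.
V = nRT/P = (3.871 × 8.314 × 270) / (94.4 × 10³ Pa) = 0.0920 m³ = 92.0 L.

92.0 L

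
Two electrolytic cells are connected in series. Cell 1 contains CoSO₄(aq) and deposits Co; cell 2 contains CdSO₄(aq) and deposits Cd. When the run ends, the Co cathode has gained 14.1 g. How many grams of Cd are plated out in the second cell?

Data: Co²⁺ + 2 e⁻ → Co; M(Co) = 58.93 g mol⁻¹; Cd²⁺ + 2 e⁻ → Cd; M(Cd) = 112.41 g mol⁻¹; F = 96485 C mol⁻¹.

26.9 g

n(Co) = 14.1 / 58.93 = 0.2393 mol.
Since Co²⁺ + 2 e⁻ → Co, n(e⁻) passed = 2 × 0.2393 = 0.4785 mol.
Cells in series carry the same charge, so the same 0.4785 mol of electrons passes through cell 2.
Cd²⁺ + 2 e⁻ → Cd, so n(Cd) = 0.4785 / 2 = 0.2393 mol.
m(Cd) = 0.2393 × 112.41 = 26.9 g.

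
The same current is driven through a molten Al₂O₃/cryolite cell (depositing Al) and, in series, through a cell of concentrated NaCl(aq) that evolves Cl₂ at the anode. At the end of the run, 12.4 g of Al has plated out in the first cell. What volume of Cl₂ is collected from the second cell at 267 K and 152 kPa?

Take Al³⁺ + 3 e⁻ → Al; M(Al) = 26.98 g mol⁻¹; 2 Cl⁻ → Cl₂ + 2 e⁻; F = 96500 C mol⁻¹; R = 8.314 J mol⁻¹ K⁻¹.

10.1 L

n(Al) = 12.4 / 26.98 = 0.4596 mol, so n(e⁻) = 3 × 0.4596 = 1.379 mol.
The cells are in series, so the same 1.379 mol of electrons passes through the second cell.
2 Cl⁻ → Cl₂ + 2 e⁻ — 2 mol e⁻ per mol Cl₂, so n(Cl₂) = 1.379/2 = 0.6894 mol.
V = nRT/P = (0.6894 × 8.314 × 267) / (152 × 10³) = 0.0101 m³ = 10.1 L.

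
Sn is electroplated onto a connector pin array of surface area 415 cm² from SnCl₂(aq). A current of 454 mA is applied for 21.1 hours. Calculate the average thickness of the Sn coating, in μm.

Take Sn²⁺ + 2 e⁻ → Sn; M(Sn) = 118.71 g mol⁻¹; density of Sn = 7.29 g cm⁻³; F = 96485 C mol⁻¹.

Q = I·t = 0.4540 × 75960 = 34490 C; n(e⁻) = 0.3574 mol.
n(Sn) = n(e⁻)/2 = 0.1787 mol, so m = 0.1787 × 118.71 = 21.21 g.
Volume = m/ρ = 21.21 / 7.29 = 2.910 cm³.
Thickness = V/A = 2.910 / 415 = 0.00701 cm = 70.1 μm.

70.1 μm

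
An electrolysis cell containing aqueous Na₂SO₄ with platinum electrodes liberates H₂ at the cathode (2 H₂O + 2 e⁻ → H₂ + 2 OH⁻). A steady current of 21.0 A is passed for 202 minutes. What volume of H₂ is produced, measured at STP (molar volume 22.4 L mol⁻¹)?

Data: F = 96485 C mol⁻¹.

29.5 L

Q = I·t = 21.00 A × 12120 s = 254500 C.
n(e⁻) = Q/F = 254500 / 96485 = 2.638 mol.
2 electrons are transferred per H₂ molecule, so n(H₂) = 2.638 / 2 = 1.319 mol.
V = n × V_m = 1.319 × 22.4 = 29.5 L.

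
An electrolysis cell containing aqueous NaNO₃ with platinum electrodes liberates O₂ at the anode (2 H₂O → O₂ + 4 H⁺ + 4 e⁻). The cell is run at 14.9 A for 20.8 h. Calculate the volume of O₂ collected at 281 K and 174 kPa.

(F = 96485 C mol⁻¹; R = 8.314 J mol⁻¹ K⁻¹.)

Q = I·t = 14.90 A × 74880 s = 1116000 C.
n(e⁻) = Q/F = 1116000 / 96485 = 11.56 mol.
4 electrons are transferred per O₂ molecule, so n(O₂) = 11.56 / 4 = 2.891 mol.
V = nRT/P = (2.891 × 8.314 × 281) / (174 × 10³ Pa) = 0.0388 m³ = 38.8 L.

38.8 L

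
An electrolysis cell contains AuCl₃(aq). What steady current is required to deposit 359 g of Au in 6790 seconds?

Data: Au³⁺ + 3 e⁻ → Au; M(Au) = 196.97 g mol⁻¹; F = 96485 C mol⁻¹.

n(Au) = 359 / 196.97 = 1.823 mol.
n(e⁻) = 3 × 1.823 = 5.468 mol.
Q = n(e⁻)·F = 5.468 × 96485 = 527600 C.
I = Q/t = 527600 / 6790.0 s = 77.7 A.

77.7 A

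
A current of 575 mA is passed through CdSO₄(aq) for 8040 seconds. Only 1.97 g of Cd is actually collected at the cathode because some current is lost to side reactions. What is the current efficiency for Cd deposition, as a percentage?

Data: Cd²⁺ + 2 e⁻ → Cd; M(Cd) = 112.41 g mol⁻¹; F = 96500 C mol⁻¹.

Q = I·t = 0.5750 × 8040.0 = 4623 C; n(e⁻) = 4623/96500 = 0.04791 mol.
Theoretical n(Cd) = n(e⁻)/2 = 0.02395 mol, i.e. m_theo = 0.02395 × 112.41 = 2.693 g.
Efficiency = m_actual / m_theo = 1.97 / 2.693 = 73.2 %.

73.2 %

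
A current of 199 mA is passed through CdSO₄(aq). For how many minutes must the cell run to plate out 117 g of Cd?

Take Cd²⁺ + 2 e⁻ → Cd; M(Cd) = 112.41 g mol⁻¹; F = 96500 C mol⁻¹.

n(Cd) = m/M = 117 / 112.41 = 1.041 mol.
Each Cd atom requires 2 electrons, so n(e⁻) = 2 × 1.041 = 2.082 mol.
Q = n(e⁻)·F = 2.082 × 96500 = 200900 C.
t = Q/I = 200900 / 0.1990 A = 1009000 s = 16800 min.

16800 min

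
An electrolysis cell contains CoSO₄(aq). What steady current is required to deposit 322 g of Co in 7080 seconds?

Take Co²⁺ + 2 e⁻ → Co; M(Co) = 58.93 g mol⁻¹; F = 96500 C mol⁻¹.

n(Co) = 322 / 58.93 = 5.464 mol.
n(e⁻) = 2 × 5.464 = 10.93 mol.
Q = n(e⁻)·F = 10.93 × 96500 = 1055000 C.
I = Q/t = 1055000 / 7080.0 s = 149 A.

149 A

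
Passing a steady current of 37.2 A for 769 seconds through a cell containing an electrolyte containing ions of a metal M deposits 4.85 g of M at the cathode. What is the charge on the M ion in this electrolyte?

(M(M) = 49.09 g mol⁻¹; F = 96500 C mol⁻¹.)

+3

Q = I·t = 37.20 A × 769.00 s = 28610 C, so n(e⁻) = 28610/96500 = 0.2964 mol.
n(M) deposited = 4.85 / 49.09 = 0.09880 mol.
Electrons per atom = n(e⁻)/n(M) = 0.2964 / 0.09880 = 3.00 ≈ 3, so the ion is M³⁺.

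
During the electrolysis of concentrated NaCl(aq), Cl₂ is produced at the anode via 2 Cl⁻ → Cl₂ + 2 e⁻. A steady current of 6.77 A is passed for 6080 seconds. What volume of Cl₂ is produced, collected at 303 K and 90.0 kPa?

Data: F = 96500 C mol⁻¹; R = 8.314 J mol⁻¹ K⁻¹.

Q = I·t = 6.770 A × 6080.0 s = 41160 C.
n(e⁻) = Q/F = 41160 / 96500 = 0.4265 mol.
2 electrons are transferred per Cl₂ molecule, so n(Cl₂) = 0.4265 / 2 = 0.2133 mol.
V = nRT/P = (0.2133 × 8.314 × 303) / (90.0 × 10³ Pa) = 0.00597 m³ = 5.97 L.

5.97 L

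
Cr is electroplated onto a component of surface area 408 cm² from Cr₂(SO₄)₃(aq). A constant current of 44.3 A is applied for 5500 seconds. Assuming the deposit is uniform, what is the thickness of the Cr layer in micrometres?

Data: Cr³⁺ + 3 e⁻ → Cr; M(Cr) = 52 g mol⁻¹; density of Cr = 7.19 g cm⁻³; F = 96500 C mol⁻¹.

149 μm

Q = I·t = 44.30 × 5500.0 = 243600 C; n(e⁻) = 2.525 mol.
n(Cr) = n(e⁻)/3 = 0.8416 mol, so m = 0.8416 × 52 = 43.76 g.
Volume = m/ρ = 43.76 / 7.19 = 6.087 cm³.
Thickness = V/A = 6.087 / 408 = 0.0149 cm = 149 μm.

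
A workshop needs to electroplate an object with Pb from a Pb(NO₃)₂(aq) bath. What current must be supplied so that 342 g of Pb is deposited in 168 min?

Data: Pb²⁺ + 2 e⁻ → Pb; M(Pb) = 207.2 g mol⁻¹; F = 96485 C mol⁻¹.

n(Pb) = 342 / 207.2 = 1.651 mol.
n(e⁻) = 2 × 1.651 = 3.301 mol.
Q = n(e⁻)·F = 3.301 × 96485 = 318500 C.
I = Q/t = 318500 / 10080 s = 31.6 A.

31.6 A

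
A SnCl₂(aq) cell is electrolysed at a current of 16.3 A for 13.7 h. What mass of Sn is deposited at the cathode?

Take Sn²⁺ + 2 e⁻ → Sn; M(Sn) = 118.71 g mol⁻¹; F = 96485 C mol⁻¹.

495 g

Q = I·t = 16.30 A × 49320 s = 803900 C.
n(e⁻) = Q/F = 803900 / 96485 = 8.332 mol.
Sn²⁺ + 2 e⁻ → Sn, so n(Sn) = n(e⁻)/2 = 4.166 mol.
m = n·M = 4.166 × 118.71 = 495 g.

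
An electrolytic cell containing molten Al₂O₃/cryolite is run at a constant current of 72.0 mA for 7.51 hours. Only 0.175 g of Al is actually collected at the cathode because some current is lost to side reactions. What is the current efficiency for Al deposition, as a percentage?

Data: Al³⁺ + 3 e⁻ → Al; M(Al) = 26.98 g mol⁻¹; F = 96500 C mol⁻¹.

96.5 %

Q = I·t = 0.07200 × 27036 = 1947 C; n(e⁻) = 1947/96500 = 0.02017 mol.
Theoretical n(Al) = n(e⁻)/3 = 0.006724 mol, i.e. m_theo = 0.006724 × 26.98 = 0.1814 g.
Efficiency = m_actual / m_theo = 0.175 / 0.1814 = 96.5 %.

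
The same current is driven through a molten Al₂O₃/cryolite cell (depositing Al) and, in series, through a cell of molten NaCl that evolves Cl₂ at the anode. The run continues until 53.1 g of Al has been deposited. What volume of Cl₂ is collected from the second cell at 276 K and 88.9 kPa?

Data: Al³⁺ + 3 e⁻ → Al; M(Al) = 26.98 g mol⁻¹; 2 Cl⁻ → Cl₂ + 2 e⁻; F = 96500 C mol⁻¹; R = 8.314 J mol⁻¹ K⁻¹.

n(Al) = 53.1 / 26.98 = 1.968 mol, so n(e⁻) = 3 × 1.968 = 5.904 mol.
The cells are in series, so the same 5.904 mol of electrons passes through the second cell.
2 Cl⁻ → Cl₂ + 2 e⁻ — 2 mol e⁻ per mol Cl₂, so n(Cl₂) = 5.904/2 = 2.952 mol.
V = nRT/P = (2.952 × 8.314 × 276) / (88.9 × 10³) = 0.0762 m³ = 76.2 L.

76.2 L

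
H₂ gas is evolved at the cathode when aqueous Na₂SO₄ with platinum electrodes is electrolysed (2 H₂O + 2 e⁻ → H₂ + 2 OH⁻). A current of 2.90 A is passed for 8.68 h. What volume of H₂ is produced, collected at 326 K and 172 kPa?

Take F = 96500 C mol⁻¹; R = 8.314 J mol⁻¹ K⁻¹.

Q = I·t = 2.900 A × 31248 s = 90620 C.
n(e⁻) = Q/F = 90620 / 96500 = 0.9391 mol.
2 electrons are transferred per H₂ molecule, so n(H₂) = 0.9391 / 2 = 0.4695 mol.
V = nRT/P = (0.4695 × 8.314 × 326) / (172 × 10³ Pa) = 0.00740 m³ = 7.40 L.

7.40 L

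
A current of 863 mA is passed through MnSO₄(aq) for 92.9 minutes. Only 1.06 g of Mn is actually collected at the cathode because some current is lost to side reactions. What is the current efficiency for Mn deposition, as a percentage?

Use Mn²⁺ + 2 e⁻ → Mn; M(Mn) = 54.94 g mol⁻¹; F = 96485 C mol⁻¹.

77.4 %

Q = I·t = 0.8630 × 5574.0 = 4810 C; n(e⁻) = 4810/96485 = 0.04986 mol.
Theoretical n(Mn) = n(e⁻)/2 = 0.02493 mol, i.e. m_theo = 0.02493 × 54.94 = 1.370 g.
Efficiency = m_actual / m_theo = 1.06 / 1.370 = 77.4 %.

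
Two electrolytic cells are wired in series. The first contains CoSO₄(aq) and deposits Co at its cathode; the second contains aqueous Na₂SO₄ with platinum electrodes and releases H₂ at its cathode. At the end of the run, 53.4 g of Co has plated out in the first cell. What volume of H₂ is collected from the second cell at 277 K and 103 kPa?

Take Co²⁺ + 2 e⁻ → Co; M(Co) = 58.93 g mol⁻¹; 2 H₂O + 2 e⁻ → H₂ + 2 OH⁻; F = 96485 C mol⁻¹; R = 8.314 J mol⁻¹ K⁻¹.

n(Co) = 53.4 / 58.93 = 0.9062 mol, so n(e⁻) = 2 × 0.9062 = 1.812 mol.
The cells are in series, so the same 1.812 mol of electrons passes through the second cell.
2 H₂O + 2 e⁻ → H₂ + 2 OH⁻ — 2 mol e⁻ per mol H₂, so n(H₂) = 1.812/2 = 0.9062 mol.
V = nRT/P = (0.9062 × 8.314 × 277) / (103 × 10³) = 0.0203 m³ = 20.3 L.

20.3 L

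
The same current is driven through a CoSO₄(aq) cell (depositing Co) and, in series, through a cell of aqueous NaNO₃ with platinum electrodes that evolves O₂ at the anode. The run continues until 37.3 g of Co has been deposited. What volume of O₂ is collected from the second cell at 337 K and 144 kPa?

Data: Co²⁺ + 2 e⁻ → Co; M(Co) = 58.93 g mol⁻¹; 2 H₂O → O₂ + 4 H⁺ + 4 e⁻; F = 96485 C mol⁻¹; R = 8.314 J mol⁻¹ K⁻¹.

6.16 L

n(Co) = 37.3 / 58.93 = 0.6330 mol, so n(e⁻) = 2 × 0.6330 = 1.266 mol.
The cells are in series, so the same 1.266 mol of electrons passes through the second cell.
2 H₂O → O₂ + 4 H⁺ + 4 e⁻ — 4 mol e⁻ per mol O₂, so n(O₂) = 1.266/4 = 0.3165 mol.
V = nRT/P = (0.3165 × 8.314 × 337) / (144 × 10³) = 0.00616 m³ = 6.16 L.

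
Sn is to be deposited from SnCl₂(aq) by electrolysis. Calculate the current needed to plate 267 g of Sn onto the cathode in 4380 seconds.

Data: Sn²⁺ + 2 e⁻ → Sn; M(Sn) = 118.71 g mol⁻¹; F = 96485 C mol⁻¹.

99.1 A

n(Sn) = 267 / 118.71 = 2.249 mol.
n(e⁻) = 2 × 2.249 = 4.498 mol.
Q = n(e⁻)·F = 4.498 × 96485 = 434000 C.
I = Q/t = 434000 / 4380.0 s = 99.1 A.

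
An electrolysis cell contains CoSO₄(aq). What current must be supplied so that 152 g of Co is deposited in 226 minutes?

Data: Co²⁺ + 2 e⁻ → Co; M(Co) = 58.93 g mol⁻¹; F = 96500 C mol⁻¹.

n(Co) = 152 / 58.93 = 2.579 mol.
n(e⁻) = 2 × 2.579 = 5.159 mol.
Q = n(e⁻)·F = 5.159 × 96500 = 497800 C.
I = Q/t = 497800 / 13560 s = 36.7 A.

36.7 A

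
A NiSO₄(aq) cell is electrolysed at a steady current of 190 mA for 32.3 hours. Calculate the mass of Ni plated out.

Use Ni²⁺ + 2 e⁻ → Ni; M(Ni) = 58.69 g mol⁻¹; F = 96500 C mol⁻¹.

6.72 g

Q = I·t = 0.1900 A × 116280 s = 22090 C.
n(e⁻) = Q/F = 22090 / 96500 = 0.2289 mol.
Ni²⁺ + 2 e⁻ → Ni, so n(Ni) = n(e⁻)/2 = 0.1145 mol.
m = n·M = 0.1145 × 58.69 = 6.72 g.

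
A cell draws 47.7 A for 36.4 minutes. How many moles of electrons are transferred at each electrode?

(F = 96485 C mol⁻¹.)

1.08 mol

Q = I·t = 47.70 A × 2184.0 s = 104200 C.
n(e⁻) = Q/F = 104200 / 96485 = 1.08 mol.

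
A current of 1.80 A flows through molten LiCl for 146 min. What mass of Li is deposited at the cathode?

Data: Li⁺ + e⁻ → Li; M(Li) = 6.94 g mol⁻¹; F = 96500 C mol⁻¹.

Q = I·t = 1.800 A × 8760.0 s = 15770 C.
n(e⁻) = Q/F = 15770 / 96500 = 0.1634 mol.
Li⁺ + e⁻ → Li, so n(Li) = n(e⁻)/1 = 0.1634 mol.
m = n·M = 0.1634 × 6.94 = 1.13 g.

1.13 g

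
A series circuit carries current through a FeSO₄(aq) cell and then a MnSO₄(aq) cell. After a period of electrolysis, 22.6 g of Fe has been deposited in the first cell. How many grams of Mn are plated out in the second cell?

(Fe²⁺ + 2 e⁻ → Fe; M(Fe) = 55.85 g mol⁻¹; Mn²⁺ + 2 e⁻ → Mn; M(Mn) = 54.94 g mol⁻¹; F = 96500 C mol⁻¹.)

22.2 g

n(Fe) = 22.6 / 55.85 = 0.4047 mol.
Since Fe²⁺ + 2 e⁻ → Fe, n(e⁻) passed = 2 × 0.4047 = 0.8093 mol.
Cells in series carry the same charge, so the same 0.8093 mol of electrons passes through cell 2.
Mn²⁺ + 2 e⁻ → Mn, so n(Mn) = 0.8093 / 2 = 0.4047 mol.
m(Mn) = 0.4047 × 54.94 = 22.2 g.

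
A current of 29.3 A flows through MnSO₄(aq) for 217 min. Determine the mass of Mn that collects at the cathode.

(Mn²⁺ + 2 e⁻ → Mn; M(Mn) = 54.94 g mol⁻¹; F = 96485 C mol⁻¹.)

109 g

Q = I·t = 29.30 A × 13020 s = 381500 C.
n(e⁻) = Q/F = 381500 / 96485 = 3.954 mol.
Mn²⁺ + 2 e⁻ → Mn, so n(Mn) = n(e⁻)/2 = 1.977 mol.
m = n·M = 1.977 × 54.94 = 109 g.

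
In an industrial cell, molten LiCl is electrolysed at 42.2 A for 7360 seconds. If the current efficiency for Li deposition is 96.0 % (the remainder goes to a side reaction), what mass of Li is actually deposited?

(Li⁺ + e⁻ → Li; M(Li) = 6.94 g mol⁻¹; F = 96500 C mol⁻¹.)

21.4 g

Q = I·t = 42.20 × 7360.0 = 310600 C.
n(e⁻) = 310600/96500 = 3.219 mol; theoretically n(Li) = 3.219/1 = 3.219 mol, m_theo = 22.34 g.
At 96.0 % efficiency, m_actual = 0.960 × 22.34 = 21.4 g.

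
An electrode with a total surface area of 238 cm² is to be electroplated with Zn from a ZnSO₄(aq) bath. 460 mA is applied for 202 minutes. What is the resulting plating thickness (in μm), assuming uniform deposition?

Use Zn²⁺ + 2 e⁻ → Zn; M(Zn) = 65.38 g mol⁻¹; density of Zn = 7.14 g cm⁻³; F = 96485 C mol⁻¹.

Q = I·t = 0.4600 × 12120 = 5575 C; n(e⁻) = 0.05778 mol.
n(Zn) = n(e⁻)/2 = 0.02889 mol, so m = 0.02889 × 65.38 = 1.889 g.
Volume = m/ρ = 1.889 / 7.14 = 0.2646 cm³.
Thickness = V/A = 0.2646 / 238 = 0.00111 cm = 11.1 μm.

11.1 μm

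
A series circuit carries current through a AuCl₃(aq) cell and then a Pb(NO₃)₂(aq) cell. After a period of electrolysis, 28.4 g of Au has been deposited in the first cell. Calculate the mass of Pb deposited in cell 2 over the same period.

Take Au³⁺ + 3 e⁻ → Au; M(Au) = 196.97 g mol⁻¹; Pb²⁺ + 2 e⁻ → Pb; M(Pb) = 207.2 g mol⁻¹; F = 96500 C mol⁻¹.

44.8 g

n(Au) = 28.4 / 196.97 = 0.1442 mol.
Since Au³⁺ + 3 e⁻ → Au, n(e⁻) passed = 3 × 0.1442 = 0.4326 mol.
Cells in series carry the same charge, so the same 0.4326 mol of electrons passes through cell 2.
Pb²⁺ + 2 e⁻ → Pb, so n(Pb) = 0.4326 / 2 = 0.2163 mol.
m(Pb) = 0.2163 × 207.2 = 44.8 g.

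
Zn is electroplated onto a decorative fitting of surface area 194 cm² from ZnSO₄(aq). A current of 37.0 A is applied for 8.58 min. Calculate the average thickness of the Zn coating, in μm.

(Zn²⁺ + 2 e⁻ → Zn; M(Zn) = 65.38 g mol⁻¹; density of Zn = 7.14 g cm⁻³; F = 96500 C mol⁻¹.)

Q = I·t = 37.00 × 514.80 = 19050 C; n(e⁻) = 0.1974 mol.
n(Zn) = n(e⁻)/2 = 0.09869 mol, so m = 0.09869 × 65.38 = 6.452 g.
Volume = m/ρ = 6.452 / 7.14 = 0.9037 cm³.
Thickness = V/A = 0.9037 / 194 = 0.00466 cm = 46.6 μm.

46.6 μm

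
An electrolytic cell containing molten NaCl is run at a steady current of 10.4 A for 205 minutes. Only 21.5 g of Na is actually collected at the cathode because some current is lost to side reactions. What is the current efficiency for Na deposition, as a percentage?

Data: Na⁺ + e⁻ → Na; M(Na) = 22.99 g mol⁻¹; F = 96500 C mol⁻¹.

70.5 %

Q = I·t = 10.40 × 12300 = 127900 C; n(e⁻) = 127900/96500 = 1.326 mol.
Theoretical n(Na) = n(e⁻)/1 = 1.326 mol, i.e. m_theo = 1.326 × 22.99 = 30.48 g.
Efficiency = m_actual / m_theo = 21.5 / 30.48 = 70.5 %.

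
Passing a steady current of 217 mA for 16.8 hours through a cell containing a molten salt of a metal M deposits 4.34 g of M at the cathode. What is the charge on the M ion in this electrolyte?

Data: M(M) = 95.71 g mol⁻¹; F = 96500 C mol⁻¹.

+3

Q = I·t = 0.2170 A × 60480 s = 13120 C, so n(e⁻) = 13120/96500 = 0.1360 mol.
n(M) deposited = 4.34 / 95.71 = 0.04535 mol.
Electrons per atom = n(e⁻)/n(M) = 0.1360 / 0.04535 = 3.00 ≈ 3, so the ion is M³⁺.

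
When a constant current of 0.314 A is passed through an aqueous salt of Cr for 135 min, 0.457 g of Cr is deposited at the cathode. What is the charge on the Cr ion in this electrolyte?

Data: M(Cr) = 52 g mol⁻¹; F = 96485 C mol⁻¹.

+3

Q = I·t = 0.3140 A × 8100.0 s = 2543 C, so n(e⁻) = 2543/96485 = 0.02636 mol.
n(Cr) deposited = 0.457 / 52 = 0.008788 mol.
Electrons per atom = n(e⁻)/n(Cr) = 0.02636 / 0.008788 = 3.00 ≈ 3, so the ion is Cr³⁺.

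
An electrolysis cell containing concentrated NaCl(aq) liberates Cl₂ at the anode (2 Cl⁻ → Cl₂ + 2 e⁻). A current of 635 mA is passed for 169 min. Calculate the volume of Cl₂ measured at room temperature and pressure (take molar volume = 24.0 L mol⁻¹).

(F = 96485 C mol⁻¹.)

Q = I·t = 0.6350 A × 10140 s = 6439 C.
n(e⁻) = Q/F = 6439 / 96485 = 0.06673 mol.
2 electrons are transferred per Cl₂ molecule, so n(Cl₂) = 0.06673 / 2 = 0.03337 mol.
V = n × V_m = 0.03337 × 24.0 = 0.801 L.

0.801 L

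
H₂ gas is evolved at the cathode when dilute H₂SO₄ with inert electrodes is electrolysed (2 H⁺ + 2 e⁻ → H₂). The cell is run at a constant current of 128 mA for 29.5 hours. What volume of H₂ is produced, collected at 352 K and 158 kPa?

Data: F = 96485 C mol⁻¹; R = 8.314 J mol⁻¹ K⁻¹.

Q = I·t = 0.1280 A × 106200 s = 13590 C.
n(e⁻) = Q/F = 13590 / 96485 = 0.1409 mol.
2 electrons are transferred per H₂ molecule, so n(H₂) = 0.1409 / 2 = 0.07044 mol.
V = nRT/P = (0.07044 × 8.314 × 352) / (158 × 10³ Pa) = 0.00130 m³ = 1.30 L.

1.30 L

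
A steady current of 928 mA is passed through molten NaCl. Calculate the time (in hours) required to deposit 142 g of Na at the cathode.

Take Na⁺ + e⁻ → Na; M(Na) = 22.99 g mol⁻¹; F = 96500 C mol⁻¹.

178 h

n(Na) = m/M = 142 / 22.99 = 6.177 mol.
Each Na atom requires 1 electron, so n(e⁻) = 1 × 6.177 = 6.177 mol.
Q = n(e⁻)·F = 6.177 × 96500 = 596000 C.
t = Q/I = 596000 / 0.9280 A = 642300 s = 178 h.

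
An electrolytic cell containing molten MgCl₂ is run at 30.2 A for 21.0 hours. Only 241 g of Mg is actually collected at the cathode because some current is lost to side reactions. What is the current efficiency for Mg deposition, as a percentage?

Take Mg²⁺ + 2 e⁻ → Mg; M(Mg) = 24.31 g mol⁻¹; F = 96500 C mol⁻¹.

83.8 %

Q = I·t = 30.20 × 75600 = 2283000 C; n(e⁻) = 2283000/96500 = 23.66 mol.
Theoretical n(Mg) = n(e⁻)/2 = 11.83 mol, i.e. m_theo = 11.83 × 24.31 = 287.6 g.
Efficiency = m_actual / m_theo = 241 / 287.6 = 83.8 %.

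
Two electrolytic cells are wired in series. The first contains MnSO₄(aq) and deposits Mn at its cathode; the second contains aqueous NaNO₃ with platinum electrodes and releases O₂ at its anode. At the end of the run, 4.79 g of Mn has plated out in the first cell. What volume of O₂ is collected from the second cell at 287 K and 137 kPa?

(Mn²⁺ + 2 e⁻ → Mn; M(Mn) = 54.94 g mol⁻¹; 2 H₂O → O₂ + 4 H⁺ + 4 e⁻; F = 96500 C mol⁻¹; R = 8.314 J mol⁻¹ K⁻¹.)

n(Mn) = 4.79 / 54.94 = 0.08719 mol, so n(e⁻) = 2 × 0.08719 = 0.1744 mol.
The cells are in series, so the same 0.1744 mol of electrons passes through the second cell.
2 H₂O → O₂ + 4 H⁺ + 4 e⁻ — 4 mol e⁻ per mol O₂, so n(O₂) = 0.1744/4 = 0.04359 mol.
V = nRT/P = (0.04359 × 8.314 × 287) / (137 × 10³) = 7.59 × 10⁻⁴ m³ = 0.759 L.

0.759 L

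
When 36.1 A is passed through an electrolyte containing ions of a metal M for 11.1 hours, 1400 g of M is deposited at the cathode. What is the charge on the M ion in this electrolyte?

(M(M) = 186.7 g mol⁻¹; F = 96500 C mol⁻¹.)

+2

Q = I·t = 36.10 A × 39960 s = 1443000 C, so n(e⁻) = 1443000/96500 = 14.95 mol.
n(M) deposited = 1400 / 186.7 = 7.499 mol.
Electrons per atom = n(e⁻)/n(M) = 14.95 / 7.499 = 1.99 ≈ 2, so the ion is M²⁺.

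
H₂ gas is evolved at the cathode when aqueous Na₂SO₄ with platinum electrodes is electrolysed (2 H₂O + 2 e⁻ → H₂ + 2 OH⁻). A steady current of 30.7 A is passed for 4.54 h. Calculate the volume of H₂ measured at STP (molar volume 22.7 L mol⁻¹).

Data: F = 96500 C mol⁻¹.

59.0 L

Q = I·t = 30.70 A × 16344 s = 501800 C.
n(e⁻) = Q/F = 501800 / 96500 = 5.200 mol.
2 electrons are transferred per H₂ molecule, so n(H₂) = 5.200 / 2 = 2.600 mol.
V = n × V_m = 2.600 × 22.7 = 59.0 L.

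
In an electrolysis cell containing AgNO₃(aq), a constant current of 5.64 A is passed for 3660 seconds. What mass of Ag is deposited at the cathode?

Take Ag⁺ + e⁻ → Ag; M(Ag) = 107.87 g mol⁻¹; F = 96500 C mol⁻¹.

23.1 g

Q = I·t = 5.640 A × 3660.0 s = 20640 C.
n(e⁻) = Q/F = 20640 / 96500 = 0.2139 mol.
Ag⁺ + e⁻ → Ag, so n(Ag) = n(e⁻)/1 = 0.2139 mol.
m = n·M = 0.2139 × 107.87 = 23.1 g.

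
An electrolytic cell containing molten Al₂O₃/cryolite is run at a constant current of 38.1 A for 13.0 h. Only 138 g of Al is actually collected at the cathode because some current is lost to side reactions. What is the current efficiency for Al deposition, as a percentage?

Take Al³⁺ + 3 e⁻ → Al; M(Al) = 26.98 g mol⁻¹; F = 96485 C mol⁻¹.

83.0 %

Q = I·t = 38.10 × 46800 = 1783000 C; n(e⁻) = 1783000/96485 = 18.48 mol.
Theoretical n(Al) = n(e⁻)/3 = 6.160 mol, i.e. m_theo = 6.160 × 26.98 = 166.2 g.
Efficiency = m_actual / m_theo = 138 / 166.2 = 83.0 %.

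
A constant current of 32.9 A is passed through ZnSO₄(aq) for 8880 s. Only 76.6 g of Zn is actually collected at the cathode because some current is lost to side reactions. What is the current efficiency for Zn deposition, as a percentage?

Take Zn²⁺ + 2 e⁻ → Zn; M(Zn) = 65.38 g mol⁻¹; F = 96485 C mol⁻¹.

Q = I·t = 32.90 × 8880.0 = 292200 C; n(e⁻) = 292200/96485 = 3.028 mol.
Theoretical n(Zn) = n(e⁻)/2 = 1.514 mol, i.e. m_theo = 1.514 × 65.38 = 98.98 g.
Efficiency = m_actual / m_theo = 76.6 / 98.98 = 77.4 %.

77.4 %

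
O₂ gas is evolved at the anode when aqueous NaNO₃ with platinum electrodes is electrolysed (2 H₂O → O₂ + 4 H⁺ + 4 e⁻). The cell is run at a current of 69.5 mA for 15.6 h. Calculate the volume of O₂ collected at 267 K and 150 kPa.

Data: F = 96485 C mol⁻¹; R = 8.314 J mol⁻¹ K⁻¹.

0.150 L

Q = I·t = 0.06950 A × 56160 s = 3903 C.
n(e⁻) = Q/F = 3903 / 96485 = 0.04045 mol.
4 electrons are transferred per O₂ molecule, so n(O₂) = 0.04045 / 4 = 0.01011 mol.
V = nRT/P = (0.01011 × 8.314 × 267) / (150 × 10³ Pa) = 1.50 × 10⁻⁴ m³ = 0.150 L.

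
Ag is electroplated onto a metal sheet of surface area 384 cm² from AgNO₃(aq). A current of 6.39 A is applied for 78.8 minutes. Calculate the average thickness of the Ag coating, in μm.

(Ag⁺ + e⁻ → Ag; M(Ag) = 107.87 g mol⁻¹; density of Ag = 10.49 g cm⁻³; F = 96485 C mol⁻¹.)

Q = I·t = 6.390 × 4728.0 = 30210 C; n(e⁻) = 0.3131 mol.
n(Ag) = n(e⁻)/1 = 0.3131 mol, so m = 0.3131 × 107.87 = 33.78 g.
Volume = m/ρ = 33.78 / 10.49 = 3.220 cm³.
Thickness = V/A = 3.220 / 384 = 0.00839 cm = 83.9 μm.

83.9 μm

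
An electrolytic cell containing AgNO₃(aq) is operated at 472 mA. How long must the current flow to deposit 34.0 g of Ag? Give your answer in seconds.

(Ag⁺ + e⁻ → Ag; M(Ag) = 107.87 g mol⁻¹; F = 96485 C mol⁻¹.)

n(Ag) = m/M = 34.0 / 107.87 = 0.3152 mol.
Each Ag atom requires 1 electron, so n(e⁻) = 1 × 0.3152 = 0.3152 mol.
Q = n(e⁻)·F = 0.3152 × 96485 = 30410 C.
t = Q/I = 30410 / 0.4720 A = 64430 s.

64400 s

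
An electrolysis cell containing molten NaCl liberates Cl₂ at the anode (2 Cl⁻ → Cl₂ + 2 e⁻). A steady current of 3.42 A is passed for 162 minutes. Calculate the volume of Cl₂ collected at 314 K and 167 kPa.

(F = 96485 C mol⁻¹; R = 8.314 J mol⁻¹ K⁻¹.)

Q = I·t = 3.420 A × 9720.0 s = 33240 C.
n(e⁻) = Q/F = 33240 / 96485 = 0.3445 mol.
2 electrons are transferred per Cl₂ molecule, so n(Cl₂) = 0.3445 / 2 = 0.1723 mol.
V = nRT/P = (0.1723 × 8.314 × 314) / (167 × 10³ Pa) = 0.00269 m³ = 2.69 L.

2.69 L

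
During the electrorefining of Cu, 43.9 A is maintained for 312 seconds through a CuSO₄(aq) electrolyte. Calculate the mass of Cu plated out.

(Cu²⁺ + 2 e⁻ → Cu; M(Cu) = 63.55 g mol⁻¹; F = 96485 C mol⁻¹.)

4.51 g

Q = I·t = 43.90 A × 312.00 s = 13700 C.
n(e⁻) = Q/F = 13700 / 96485 = 0.1420 mol.
Cu²⁺ + 2 e⁻ → Cu, so n(Cu) = n(e⁻)/2 = 0.07098 mol.
m = n·M = 0.07098 × 63.55 = 4.51 g.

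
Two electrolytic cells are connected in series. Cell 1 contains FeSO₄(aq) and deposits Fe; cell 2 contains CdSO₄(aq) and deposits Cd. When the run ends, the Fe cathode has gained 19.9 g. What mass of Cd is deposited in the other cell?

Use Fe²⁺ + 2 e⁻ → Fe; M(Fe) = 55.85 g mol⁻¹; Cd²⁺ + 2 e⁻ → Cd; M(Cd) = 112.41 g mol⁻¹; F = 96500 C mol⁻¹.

n(Fe) = 19.9 / 55.85 = 0.3563 mol.
Since Fe²⁺ + 2 e⁻ → Fe, n(e⁻) passed = 2 × 0.3563 = 0.7126 mol.
Cells in series carry the same charge, so the same 0.7126 mol of electrons passes through cell 2.
Cd²⁺ + 2 e⁻ → Cd, so n(Cd) = 0.7126 / 2 = 0.3563 mol.
m(Cd) = 0.3563 × 112.41 = 40.1 g.

40.1 g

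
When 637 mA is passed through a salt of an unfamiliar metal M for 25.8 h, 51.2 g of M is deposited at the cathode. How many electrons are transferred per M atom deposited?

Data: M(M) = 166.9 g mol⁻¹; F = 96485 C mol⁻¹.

Q = I·t = 0.6370 A × 92880 s = 59160 C, so n(e⁻) = 59160/96485 = 0.6132 mol.
n(M) deposited = 51.2 / 166.9 = 0.3068 mol.
Electrons per atom = n(e⁻)/n(M) = 0.6132 / 0.3068 = 2.00 ≈ 2, so the ion is M²⁺.

2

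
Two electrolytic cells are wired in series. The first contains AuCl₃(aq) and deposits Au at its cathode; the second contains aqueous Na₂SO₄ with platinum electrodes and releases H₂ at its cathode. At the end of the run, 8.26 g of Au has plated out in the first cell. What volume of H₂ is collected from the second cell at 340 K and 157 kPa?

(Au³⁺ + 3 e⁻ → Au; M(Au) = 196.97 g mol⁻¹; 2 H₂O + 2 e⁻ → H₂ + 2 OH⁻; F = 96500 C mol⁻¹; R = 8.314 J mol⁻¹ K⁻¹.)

1.13 L

n(Au) = 8.26 / 196.97 = 0.04194 mol, so n(e⁻) = 3 × 0.04194 = 0.1258 mol.
The cells are in series, so the same 0.1258 mol of electrons passes through the second cell.
2 H₂O + 2 e⁻ → H₂ + 2 OH⁻ — 2 mol e⁻ per mol H₂, so n(H₂) = 0.1258/2 = 0.06290 mol.
V = nRT/P = (0.06290 × 8.314 × 340) / (157 × 10³) = 0.00113 m³ = 1.13 L.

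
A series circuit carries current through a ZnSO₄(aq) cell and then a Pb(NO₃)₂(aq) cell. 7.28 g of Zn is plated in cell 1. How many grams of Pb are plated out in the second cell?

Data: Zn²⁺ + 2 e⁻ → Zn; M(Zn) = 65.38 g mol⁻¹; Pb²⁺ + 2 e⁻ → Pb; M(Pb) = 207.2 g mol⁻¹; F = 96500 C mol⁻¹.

n(Zn) = 7.28 / 65.38 = 0.1113 mol.
Since Zn²⁺ + 2 e⁻ → Zn, n(e⁻) passed = 2 × 0.1113 = 0.2227 mol.
Cells in series carry the same charge, so the same 0.2227 mol of electrons passes through cell 2.
Pb²⁺ + 2 e⁻ → Pb, so n(Pb) = 0.2227 / 2 = 0.1113 mol.
m(Pb) = 0.1113 × 207.2 = 23.1 g.

23.1 g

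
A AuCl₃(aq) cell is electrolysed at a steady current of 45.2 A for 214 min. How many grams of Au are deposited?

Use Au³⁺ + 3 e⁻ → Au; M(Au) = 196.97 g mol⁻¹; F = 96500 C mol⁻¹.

395 g

Q = I·t = 45.20 A × 12840 s = 580400 C.
n(e⁻) = Q/F = 580400 / 96500 = 6.014 mol.
Au³⁺ + 3 e⁻ → Au, so n(Au) = n(e⁻)/3 = 2.005 mol.
m = n·M = 2.005 × 196.97 = 395 g.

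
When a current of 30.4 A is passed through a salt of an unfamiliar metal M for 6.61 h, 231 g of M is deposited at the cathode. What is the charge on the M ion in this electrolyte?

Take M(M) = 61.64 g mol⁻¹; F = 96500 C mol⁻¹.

Q = I·t = 30.40 A × 23796 s = 723400 C, so n(e⁻) = 723400/96500 = 7.496 mol.
n(M) deposited = 231 / 61.64 = 3.748 mol.
Electrons per atom = n(e⁻)/n(M) = 7.496 / 3.748 = 2.00 ≈ 2, so the ion is M²⁺.

+2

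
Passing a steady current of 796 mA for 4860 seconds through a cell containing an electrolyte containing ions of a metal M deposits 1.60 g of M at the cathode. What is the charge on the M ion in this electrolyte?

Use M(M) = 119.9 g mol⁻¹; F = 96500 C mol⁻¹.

Q = I·t = 0.7960 A × 4860.0 s = 3869 C, so n(e⁻) = 3869/96500 = 0.04009 mol.
n(M) deposited = 1.60 / 119.9 = 0.01334 mol.
Electrons per atom = n(e⁻)/n(M) = 0.04009 / 0.01334 = 3.00 ≈ 3, so the ion is M³⁺.

+3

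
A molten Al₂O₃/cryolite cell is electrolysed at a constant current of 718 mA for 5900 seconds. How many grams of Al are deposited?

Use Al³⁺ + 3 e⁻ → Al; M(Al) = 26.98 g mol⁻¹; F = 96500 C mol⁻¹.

0.395 g

Q = I·t = 0.7180 A × 5900.0 s = 4236 C.
n(e⁻) = Q/F = 4236 / 96500 = 0.04390 mol.
Al³⁺ + 3 e⁻ → Al, so n(Al) = n(e⁻)/3 = 0.01463 mol.
m = n·M = 0.01463 × 26.98 = 0.395 g.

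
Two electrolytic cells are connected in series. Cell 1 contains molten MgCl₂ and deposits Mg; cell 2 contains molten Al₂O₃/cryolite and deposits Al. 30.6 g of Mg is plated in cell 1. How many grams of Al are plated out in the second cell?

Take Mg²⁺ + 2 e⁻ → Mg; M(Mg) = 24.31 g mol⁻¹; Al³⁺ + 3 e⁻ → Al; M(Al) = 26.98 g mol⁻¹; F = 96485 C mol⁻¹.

n(Mg) = 30.6 / 24.31 = 1.259 mol.
Since Mg²⁺ + 2 e⁻ → Mg, n(e⁻) passed = 2 × 1.259 = 2.517 mol.
Cells in series carry the same charge, so the same 2.517 mol of electrons passes through cell 2.
Al³⁺ + 3 e⁻ → Al, so n(Al) = 2.517 / 3 = 0.8392 mol.
m(Al) = 0.8392 × 26.98 = 22.6 g.

22.6 g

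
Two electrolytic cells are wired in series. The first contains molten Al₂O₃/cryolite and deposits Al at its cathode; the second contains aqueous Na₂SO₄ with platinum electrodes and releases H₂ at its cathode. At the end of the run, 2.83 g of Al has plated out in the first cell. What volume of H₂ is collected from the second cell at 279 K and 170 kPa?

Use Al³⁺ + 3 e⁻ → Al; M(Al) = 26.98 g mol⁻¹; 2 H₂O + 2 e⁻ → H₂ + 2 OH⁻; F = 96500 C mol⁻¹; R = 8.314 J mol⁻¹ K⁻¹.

n(Al) = 2.83 / 26.98 = 0.1049 mol, so n(e⁻) = 3 × 0.1049 = 0.3147 mol.
The cells are in series, so the same 0.3147 mol of electrons passes through the second cell.
2 H₂O + 2 e⁻ → H₂ + 2 OH⁻ — 2 mol e⁻ per mol H₂, so n(H₂) = 0.3147/2 = 0.1573 mol.
V = nRT/P = (0.1573 × 8.314 × 279) / (170 × 10³) = 0.00215 m³ = 2.15 L.

2.15 L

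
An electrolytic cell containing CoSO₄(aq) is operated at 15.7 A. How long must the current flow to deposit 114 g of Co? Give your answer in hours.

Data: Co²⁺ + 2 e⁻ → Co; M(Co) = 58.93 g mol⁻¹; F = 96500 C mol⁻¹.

6.61 h

n(Co) = m/M = 114 / 58.93 = 1.934 mol.
Each Co atom requires 2 electrons, so n(e⁻) = 2 × 1.934 = 3.869 mol.
Q = n(e⁻)·F = 3.869 × 96500 = 373400 C.
t = Q/I = 373400 / 15.70 A = 23780 s = 6.61 h.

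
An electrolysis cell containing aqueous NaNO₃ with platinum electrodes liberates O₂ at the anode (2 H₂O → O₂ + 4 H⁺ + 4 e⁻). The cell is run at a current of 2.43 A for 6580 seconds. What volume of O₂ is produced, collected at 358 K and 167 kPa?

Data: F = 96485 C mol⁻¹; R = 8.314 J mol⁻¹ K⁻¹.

Q = I·t = 2.430 A × 6580.0 s = 15990 C.
n(e⁻) = Q/F = 15990 / 96485 = 0.1657 mol.
4 electrons are transferred per O₂ molecule, so n(O₂) = 0.1657 / 4 = 0.04143 mol.
V = nRT/P = (0.04143 × 8.314 × 358) / (167 × 10³ Pa) = 7.38 × 10⁻⁴ m³ = 0.738 L.

0.738 L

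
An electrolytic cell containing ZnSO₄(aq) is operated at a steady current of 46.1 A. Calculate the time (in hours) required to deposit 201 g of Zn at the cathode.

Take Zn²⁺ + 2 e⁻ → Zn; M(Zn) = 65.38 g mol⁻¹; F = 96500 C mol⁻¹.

3.58 h

n(Zn) = m/M = 201 / 65.38 = 3.074 mol.
Each Zn atom requires 2 electrons, so n(e⁻) = 2 × 3.074 = 6.149 mol.
Q = n(e⁻)·F = 6.149 × 96500 = 593300 C.
t = Q/I = 593300 / 46.10 A = 12870 s = 3.58 h.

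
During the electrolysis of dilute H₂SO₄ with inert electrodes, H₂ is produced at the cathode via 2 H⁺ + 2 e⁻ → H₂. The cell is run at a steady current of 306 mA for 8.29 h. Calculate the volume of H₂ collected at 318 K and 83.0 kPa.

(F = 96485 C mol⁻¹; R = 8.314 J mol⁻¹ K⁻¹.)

1.51 L

Q = I·t = 0.3060 A × 29844 s = 9132 C.
n(e⁻) = Q/F = 9132 / 96485 = 0.09465 mol.
2 electrons are transferred per H₂ molecule, so n(H₂) = 0.09465 / 2 = 0.04732 mol.
V = nRT/P = (0.04732 × 8.314 × 318) / (83.0 × 10³ Pa) = 0.00151 m³ = 1.51 L.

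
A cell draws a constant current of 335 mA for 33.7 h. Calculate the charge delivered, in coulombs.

Q = I·t = 0.3350 A × 121320 s = 40600 C.

40600 C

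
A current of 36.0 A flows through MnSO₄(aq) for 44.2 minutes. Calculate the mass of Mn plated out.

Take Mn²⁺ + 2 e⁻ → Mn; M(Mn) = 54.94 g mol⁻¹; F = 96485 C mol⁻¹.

Q = I·t = 36.00 A × 2652.0 s = 95470 C.
n(e⁻) = Q/F = 95470 / 96485 = 0.9895 mol.
Mn²⁺ + 2 e⁻ → Mn, so n(Mn) = n(e⁻)/2 = 0.4948 mol.
m = n·M = 0.4948 × 54.94 = 27.2 g.

27.2 g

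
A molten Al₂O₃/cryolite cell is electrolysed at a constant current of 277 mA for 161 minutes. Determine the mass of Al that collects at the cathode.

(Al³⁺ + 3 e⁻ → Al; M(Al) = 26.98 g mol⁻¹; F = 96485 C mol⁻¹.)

Q = I·t = 0.2770 A × 9660.0 s = 2676 C.
n(e⁻) = Q/F = 2676 / 96485 = 0.02773 mol.
Al³⁺ + 3 e⁻ → Al, so n(Al) = n(e⁻)/3 = 0.009244 mol.
m = n·M = 0.009244 × 26.98 = 0.249 g.

0.249 g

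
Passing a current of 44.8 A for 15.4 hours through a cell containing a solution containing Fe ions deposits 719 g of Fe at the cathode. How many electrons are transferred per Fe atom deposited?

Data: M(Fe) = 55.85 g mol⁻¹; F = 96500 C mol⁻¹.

2

Q = I·t = 44.80 A × 55440 s = 2484000 C, so n(e⁻) = 2484000/96500 = 25.74 mol.
n(Fe) deposited = 719 / 55.85 = 12.87 mol.
Electrons per atom = n(e⁻)/n(Fe) = 25.74 / 12.87 = 2.00 ≈ 2, so the ion is Fe²⁺.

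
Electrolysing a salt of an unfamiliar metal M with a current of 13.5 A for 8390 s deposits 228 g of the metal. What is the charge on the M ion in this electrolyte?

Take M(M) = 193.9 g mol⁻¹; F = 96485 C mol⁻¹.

Q = I·t = 13.50 A × 8390.0 s = 113300 C, so n(e⁻) = 113300/96485 = 1.174 mol.
n(M) deposited = 228 / 193.9 = 1.176 mol.
Electrons per atom = n(e⁻)/n(M) = 1.174 / 1.176 = 0.998 ≈ 1, so the ion is M⁺.

+1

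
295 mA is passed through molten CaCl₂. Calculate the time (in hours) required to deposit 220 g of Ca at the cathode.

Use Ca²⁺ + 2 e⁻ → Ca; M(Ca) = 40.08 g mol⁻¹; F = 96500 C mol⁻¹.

998 h

n(Ca) = m/M = 220 / 40.08 = 5.489 mol.
Each Ca atom requires 2 electrons, so n(e⁻) = 2 × 5.489 = 10.98 mol.
Q = n(e⁻)·F = 10.98 × 96500 = 1059000 C.
t = Q/I = 1059000 / 0.2950 A = 3591000 s = 998 h.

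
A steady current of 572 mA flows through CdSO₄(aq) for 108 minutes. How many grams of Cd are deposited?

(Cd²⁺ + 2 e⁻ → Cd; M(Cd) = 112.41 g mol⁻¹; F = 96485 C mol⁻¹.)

Q = I·t = 0.5720 A × 6480.0 s = 3707 C.
n(e⁻) = Q/F = 3707 / 96485 = 0.03842 mol.
Cd²⁺ + 2 e⁻ → Cd, so n(Cd) = n(e⁻)/2 = 0.01921 mol.
m = n·M = 0.01921 × 112.41 = 2.16 g.

2.16 g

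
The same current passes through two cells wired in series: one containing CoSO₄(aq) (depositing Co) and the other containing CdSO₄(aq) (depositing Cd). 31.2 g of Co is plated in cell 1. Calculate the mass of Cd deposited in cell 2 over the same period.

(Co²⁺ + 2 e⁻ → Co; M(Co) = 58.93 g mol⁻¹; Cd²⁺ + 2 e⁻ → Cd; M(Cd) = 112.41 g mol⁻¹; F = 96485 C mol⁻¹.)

59.5 g

n(Co) = 31.2 / 58.93 = 0.5294 mol.
Since Co²⁺ + 2 e⁻ → Co, n(e⁻) passed = 2 × 0.5294 = 1.059 mol.
Cells in series carry the same charge, so the same 1.059 mol of electrons passes through cell 2.
Cd²⁺ + 2 e⁻ → Cd, so n(Cd) = 1.059 / 2 = 0.5294 mol.
m(Cd) = 0.5294 × 112.41 = 59.5 g.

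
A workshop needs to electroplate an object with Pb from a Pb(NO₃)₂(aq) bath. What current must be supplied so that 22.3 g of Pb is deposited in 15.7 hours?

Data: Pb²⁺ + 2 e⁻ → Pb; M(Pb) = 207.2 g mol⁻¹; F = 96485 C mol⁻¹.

n(Pb) = 22.3 / 207.2 = 0.1076 mol.
n(e⁻) = 2 × 0.1076 = 0.2153 mol.
Q = n(e⁻)·F = 0.2153 × 96485 = 20770 C.
I = Q/t = 20770 / 56520 s = 0.367 A.

0.367 A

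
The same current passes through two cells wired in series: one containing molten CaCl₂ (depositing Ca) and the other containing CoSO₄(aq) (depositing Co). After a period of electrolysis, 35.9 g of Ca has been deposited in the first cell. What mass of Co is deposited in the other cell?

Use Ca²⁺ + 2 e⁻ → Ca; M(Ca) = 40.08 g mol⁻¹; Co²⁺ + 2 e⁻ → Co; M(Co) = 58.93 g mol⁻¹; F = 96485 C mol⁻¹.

n(Ca) = 35.9 / 40.08 = 0.8957 mol.
Since Ca²⁺ + 2 e⁻ → Ca, n(e⁻) passed = 2 × 0.8957 = 1.791 mol.
Cells in series carry the same charge, so the same 1.791 mol of electrons passes through cell 2.
Co²⁺ + 2 e⁻ → Co, so n(Co) = 1.791 / 2 = 0.8957 mol.
m(Co) = 0.8957 × 58.93 = 52.8 g.

52.8 g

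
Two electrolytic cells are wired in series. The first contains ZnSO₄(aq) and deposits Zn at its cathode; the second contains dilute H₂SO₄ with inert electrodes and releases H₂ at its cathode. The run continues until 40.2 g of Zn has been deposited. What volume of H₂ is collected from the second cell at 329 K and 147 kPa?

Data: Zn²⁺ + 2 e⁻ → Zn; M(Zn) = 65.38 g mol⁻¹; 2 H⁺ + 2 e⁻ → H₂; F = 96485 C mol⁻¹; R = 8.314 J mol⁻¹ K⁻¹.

11.4 L

n(Zn) = 40.2 / 65.38 = 0.6149 mol, so n(e⁻) = 2 × 0.6149 = 1.230 mol.
The cells are in series, so the same 1.230 mol of electrons passes through the second cell.
2 H⁺ + 2 e⁻ → H₂ — 2 mol e⁻ per mol H₂, so n(H₂) = 1.230/2 = 0.6149 mol.
V = nRT/P = (0.6149 × 8.314 × 329) / (147 × 10³) = 0.0114 m³ = 11.4 L.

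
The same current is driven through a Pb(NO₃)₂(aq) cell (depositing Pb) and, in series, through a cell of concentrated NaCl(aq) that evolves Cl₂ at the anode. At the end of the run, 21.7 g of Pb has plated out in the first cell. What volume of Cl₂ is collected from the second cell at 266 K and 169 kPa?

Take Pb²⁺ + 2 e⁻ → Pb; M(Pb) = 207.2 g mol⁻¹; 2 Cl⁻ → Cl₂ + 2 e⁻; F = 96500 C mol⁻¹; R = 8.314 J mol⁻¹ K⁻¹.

1.37 L

n(Pb) = 21.7 / 207.2 = 0.1047 mol, so n(e⁻) = 2 × 0.1047 = 0.2095 mol.
The cells are in series, so the same 0.2095 mol of electrons passes through the second cell.
2 Cl⁻ → Cl₂ + 2 e⁻ — 2 mol e⁻ per mol Cl₂, so n(Cl₂) = 0.2095/2 = 0.1047 mol.
V = nRT/P = (0.1047 × 8.314 × 266) / (169 × 10³) = 0.00137 m³ = 1.37 L.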